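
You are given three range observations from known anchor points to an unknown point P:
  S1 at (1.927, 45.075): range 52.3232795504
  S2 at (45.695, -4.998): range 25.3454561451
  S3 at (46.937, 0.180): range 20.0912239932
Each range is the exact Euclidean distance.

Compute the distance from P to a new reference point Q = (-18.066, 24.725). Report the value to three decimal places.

eq1: (x − 1.927)² + (y − 45.075)² = 52.3232795504²
eq2: (x − 45.695)² + (y + 4.998)² = 25.3454561451²
eq3: (x − 46.937)² + (y − 0.180)² = 20.0912239932²
eq3−eq1, eq3−eq2 (x²,y² cancel):
  -90.020·x + 89.790·y = -2501.713716
  -2.484·x − 10.356·y = -328.836206
det = -90.020·-10.356 − 89.790·-2.484 = 1155.285480
x = (-2501.713716·-10.356 − 89.790·-328.836206) / 1155.285480 = 47.982902
y = (-90.020·-328.836206 − -2501.713716·-2.484) / 1155.285480 = 20.243982
|P − Q| = √((47.982902 − -18.066)² + (20.243982 − 24.725)²) = 66.200733

66.201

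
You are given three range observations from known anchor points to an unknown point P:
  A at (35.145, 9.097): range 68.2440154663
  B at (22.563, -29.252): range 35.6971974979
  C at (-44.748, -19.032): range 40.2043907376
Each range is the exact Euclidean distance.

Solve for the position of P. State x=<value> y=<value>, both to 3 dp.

x=-11.121 y=-41.069

eq1: (x − 35.145)² + (y − 9.097)² = 68.2440154663²
eq2: (x − 22.563)² + (y + 29.252)² = 35.6971974979²
eq3: (x + 44.748)² + (y + 19.032)² = 40.2043907376²
eq2−eq1, eq2−eq3 (x²,y² cancel):
  25.164·x + 76.698·y = -3429.797777
  -134.622·x + 20.440·y = 657.728930
det = 25.164·20.440 − 76.698·-134.622 = 10839.590316
x = (-3429.797777·20.440 − 76.698·657.728930) / 10839.590316 = -11.121413
y = (25.164·657.728930 − -3429.797777·-134.622) / 10839.590316 = -41.069370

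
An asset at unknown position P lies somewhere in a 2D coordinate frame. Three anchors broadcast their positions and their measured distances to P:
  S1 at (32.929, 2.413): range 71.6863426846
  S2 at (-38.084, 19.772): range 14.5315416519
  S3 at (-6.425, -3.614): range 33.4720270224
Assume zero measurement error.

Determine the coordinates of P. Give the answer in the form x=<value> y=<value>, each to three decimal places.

eq1: (x − 32.929)² + (y − 2.413)² = 71.6863426846²
eq2: (x + 38.084)² + (y − 19.772)² = 14.5315416519²
eq3: (x + 6.425)² + (y + 3.614)² = 33.4720270224²
eq2−eq3, eq2−eq1 (x²,y² cancel):
  63.318·x − 46.772·y = -2696.192309
  142.026·x − 34.718·y = -5678.947455
det = 63.318·-34.718 − -46.772·142.026 = 4444.565748
x = (-2696.192309·-34.718 − -46.772·-5678.947455) / 4444.565748 = -38.701042
y = (63.318·-5678.947455 − -2696.192309·142.026) / 4444.565748 = 5.253565

x=-38.701 y=5.254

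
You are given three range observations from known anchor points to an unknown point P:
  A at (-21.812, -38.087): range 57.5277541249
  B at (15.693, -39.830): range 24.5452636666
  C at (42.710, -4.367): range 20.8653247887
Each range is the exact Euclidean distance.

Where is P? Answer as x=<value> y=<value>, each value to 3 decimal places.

eq1: (x + 21.812)² + (y + 38.087)² = 57.5277541249²
eq2: (x − 15.693)² + (y + 39.830)² = 24.5452636666²
eq3: (x − 42.710)² + (y + 4.367)² = 20.8653247887²
eq2−eq3, eq2−eq1 (x²,y² cancel):
  54.034·x + 70.926·y = 177.623830
  -75.010·x + 3.486·y = -2613.288762
det = 54.034·3.486 − 70.926·-75.010 = 5508.521784
x = (177.623830·3.486 − 70.926·-2613.288762) / 5508.521784 = 33.760294
y = (54.034·-2613.288762 − 177.623830·-75.010) / 5508.521784 = -23.215463

x=33.760 y=-23.215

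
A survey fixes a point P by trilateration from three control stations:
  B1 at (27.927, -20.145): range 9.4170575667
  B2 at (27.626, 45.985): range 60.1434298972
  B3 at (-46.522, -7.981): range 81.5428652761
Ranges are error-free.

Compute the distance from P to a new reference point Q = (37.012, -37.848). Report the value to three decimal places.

eq1: (x − 27.927)² + (y + 20.145)² = 9.4170575667²
eq2: (x − 27.626)² + (y − 45.985)² = 60.1434298972²
eq3: (x + 46.522)² + (y + 7.981)² = 81.5428652761²
eq1−eq2, eq1−eq3 (x²,y² cancel):
  -0.602·x + 132.260·y = -1836.473440
  -148.898·x + 24.328·y = -5518.303413
det = -0.602·24.328 − 132.260·-148.898 = 19678.604024
x = (-1836.473440·24.328 − 132.260·-5518.303413) / 19678.604024 = 34.818175
y = (-0.602·-5518.303413 − -1836.473440·-148.898) / 19678.604024 = -13.726848
|P − Q| = √((34.818175 − 37.012)² + (-13.726848 − -37.848)²) = 24.220711

24.221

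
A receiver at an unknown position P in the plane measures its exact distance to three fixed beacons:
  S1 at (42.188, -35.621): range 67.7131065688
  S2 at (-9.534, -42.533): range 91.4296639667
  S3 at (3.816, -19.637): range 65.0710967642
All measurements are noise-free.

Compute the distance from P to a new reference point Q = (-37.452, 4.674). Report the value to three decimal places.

85.281

eq1: (x − 42.188)² + (y + 35.621)² = 67.7131065688²
eq2: (x + 9.534)² + (y + 42.533)² = 91.4296639667²
eq3: (x − 3.816)² + (y + 19.637)² = 65.0710967642²
eq1−eq3, eq1−eq2 (x²,y² cancel):
  -76.744·x + 31.968·y = -2297.692193
  -103.444·x − 13.824·y = -4923.048392
det = -76.744·-13.824 − 31.968·-103.444 = 4367.806848
x = (-2297.692193·-13.824 − 31.968·-4923.048392) / 4367.806848 = 43.303954
y = (-76.744·-4923.048392 − -2297.692193·-103.444) / 4367.806848 = 32.082910
|P − Q| = √((43.303954 − -37.452)² + (32.082910 − 4.674)²) = 85.280552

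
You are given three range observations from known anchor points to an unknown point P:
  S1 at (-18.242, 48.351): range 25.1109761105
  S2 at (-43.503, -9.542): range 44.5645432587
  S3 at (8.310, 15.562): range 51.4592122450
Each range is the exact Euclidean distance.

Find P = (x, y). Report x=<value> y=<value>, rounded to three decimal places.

eq1: (x + 18.242)² + (y − 48.351)² = 25.1109761105²
eq2: (x + 43.503)² + (y + 9.542)² = 44.5645432587²
eq3: (x − 8.310)² + (y − 15.562)² = 51.4592122450²
eq3−eq2, eq3−eq1 (x²,y² cancel):
  -103.626·x − 50.208·y = 2334.380838
  -53.104·x + 65.578·y = 4376.847225
det = -103.626·65.578 − -50.208·-53.104 = -9461.831460
x = (2334.380838·65.578 − -50.208·4376.847225) / -9461.831460 = -39.404292
y = (-103.626·4376.847225 − 2334.380838·-53.104) / -9461.831460 = 34.833659

x=-39.404 y=34.834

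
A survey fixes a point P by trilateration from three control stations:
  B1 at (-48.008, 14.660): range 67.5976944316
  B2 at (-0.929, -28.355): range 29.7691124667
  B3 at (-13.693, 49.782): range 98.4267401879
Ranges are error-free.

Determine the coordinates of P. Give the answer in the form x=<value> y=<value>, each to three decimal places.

x=-23.126 y=-48.192

eq1: (x + 48.008)² + (y − 14.660)² = 67.5976944316²
eq2: (x + 0.929)² + (y + 28.355)² = 29.7691124667²
eq3: (x + 13.693)² + (y − 49.782)² = 98.4267401879²
eq1−eq3, eq1−eq2 (x²,y² cancel):
  68.630·x + 70.244·y = -4972.312783
  94.158·x − 86.030·y = 1968.433637
det = 68.630·-86.030 − 70.244·94.158 = -12518.273452
x = (-4972.312783·-86.030 − 70.244·1968.433637) / -12518.273452 = -23.125986
y = (68.630·1968.433637 − -4972.312783·94.158) / -12518.273452 = -48.191680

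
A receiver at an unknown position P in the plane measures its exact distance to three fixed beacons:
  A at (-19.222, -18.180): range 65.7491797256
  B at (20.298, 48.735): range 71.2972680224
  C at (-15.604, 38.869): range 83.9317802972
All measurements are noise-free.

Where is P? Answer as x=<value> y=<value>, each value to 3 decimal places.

x=46.524 y=-17.563

eq1: (x + 19.222)² + (y + 18.180)² = 65.7491797256²
eq2: (x − 20.298)² + (y − 48.735)² = 71.2972680224²
eq3: (x + 15.604)² + (y − 38.869)² = 83.9317802972²
eq1−eq3, eq1−eq2 (x²,y² cancel):
  7.236·x + 114.098·y = -1667.302816
  79.040·x + 133.830·y = 1326.765552
det = 7.236·133.830 − 114.098·79.040 = -8049.912040
x = (-1667.302816·133.830 − 114.098·1326.765552) / -8049.912040 = 46.524289
y = (7.236·1326.765552 − -1667.302816·79.040) / -8049.912040 = -17.563433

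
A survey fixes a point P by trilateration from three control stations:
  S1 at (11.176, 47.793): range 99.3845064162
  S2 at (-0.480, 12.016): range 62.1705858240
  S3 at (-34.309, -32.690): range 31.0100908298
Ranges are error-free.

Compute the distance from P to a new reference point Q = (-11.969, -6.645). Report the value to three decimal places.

eq1: (x − 11.176)² + (y − 47.793)² = 99.3845064162²
eq2: (x + 0.480)² + (y − 12.016)² = 62.1705858240²
eq3: (x + 34.309)² + (y + 32.690)² = 31.0100908298²
eq1−eq2, eq1−eq3 (x²,y² cancel):
  -23.312·x − 71.554·y = 3747.639205
  -90.970·x − 160.966·y = 8752.324138
det = -23.312·-160.966 − -71.554·-90.970 = -2756.827988
x = (3747.639205·-160.966 − -71.554·8752.324138) / -2756.827988 = -8.350651
y = (-23.312·8752.324138 − 3747.639205·-90.970) / -2756.827988 = -49.654370
|P − Q| = √((-8.350651 − -11.969)² + (-49.654370 − -6.645)²) = 43.161307

43.161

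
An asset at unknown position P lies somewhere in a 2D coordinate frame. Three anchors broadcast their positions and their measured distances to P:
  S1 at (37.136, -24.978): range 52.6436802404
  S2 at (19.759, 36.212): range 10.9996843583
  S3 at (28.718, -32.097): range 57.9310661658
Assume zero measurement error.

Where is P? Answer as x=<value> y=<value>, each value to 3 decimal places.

x=22.002 y=25.443

eq1: (x − 37.136)² + (y + 24.978)² = 52.6436802404²
eq2: (x − 19.759)² + (y − 36.212)² = 10.9996843583²
eq3: (x − 28.718)² + (y + 32.097)² = 57.9310661658²
eq1−eq2, eq1−eq3 (x²,y² cancel):
  -34.754·x + 122.380·y = 2349.108058
  -16.836·x − 14.238·y = -732.693405
det = -34.754·-14.238 − 122.380·-16.836 = 2555.217132
x = (2349.108058·-14.238 − 122.380·-732.693405) / 2555.217132 = 22.002208
y = (-34.754·-732.693405 − 2349.108058·-16.836) / 2555.217132 = 25.443478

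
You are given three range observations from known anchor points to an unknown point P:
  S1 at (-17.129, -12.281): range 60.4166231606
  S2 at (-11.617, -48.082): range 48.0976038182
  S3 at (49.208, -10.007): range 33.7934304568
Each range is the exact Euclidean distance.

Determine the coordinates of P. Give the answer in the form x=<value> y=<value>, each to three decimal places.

x=35.971 y=-41.100

eq1: (x + 17.129)² + (y + 12.281)² = 60.4166231606²
eq2: (x + 11.617)² + (y + 48.082)² = 48.0976038182²
eq3: (x − 49.208)² + (y + 10.007)² = 33.7934304568²
eq2−eq3, eq2−eq1 (x²,y² cancel):
  121.650·x + 76.150·y = 1246.117451
  -11.024·x + 71.602·y = -3339.396672
det = 121.650·71.602 − 76.150·-11.024 = 9549.860900
x = (1246.117451·71.602 − 76.150·-3339.396672) / 9549.860900 = 35.971158
y = (121.650·-3339.396672 − 1246.117451·-11.024) / 9549.860900 = -41.100118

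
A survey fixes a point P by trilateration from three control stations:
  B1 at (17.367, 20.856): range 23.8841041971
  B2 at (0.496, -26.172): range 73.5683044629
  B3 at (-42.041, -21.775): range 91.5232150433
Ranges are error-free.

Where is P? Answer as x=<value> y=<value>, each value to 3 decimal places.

x=21.142 y=44.440

eq1: (x − 17.367)² + (y − 20.856)² = 23.8841041971²
eq2: (x − 0.496)² + (y + 26.172)² = 73.5683044629²
eq3: (x + 42.041)² + (y + 21.775)² = 91.5232150433²
eq1−eq2, eq1−eq3 (x²,y² cancel):
  -33.742·x − 94.056·y = -4893.210813
  -118.816·x − 85.262·y = -6301.037578
det = -33.742·-85.262 − -94.056·-118.816 = -8298.447292
x = (-4893.210813·-85.262 − -94.056·-6301.037578) / -8298.447292 = 21.141961
y = (-33.742·-6301.037578 − -4893.210813·-118.816) / -8298.447292 = 44.439895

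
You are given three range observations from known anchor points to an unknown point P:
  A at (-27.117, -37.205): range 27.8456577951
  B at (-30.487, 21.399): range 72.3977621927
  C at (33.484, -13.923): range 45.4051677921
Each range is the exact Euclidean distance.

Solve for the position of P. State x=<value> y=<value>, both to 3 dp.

x=-0.207 y=-44.362

eq1: (x + 27.117)² + (y + 37.205)² = 27.8456577951²
eq2: (x + 30.487)² + (y − 21.399)² = 72.3977621927²
eq3: (x − 33.484)² + (y + 13.923)² = 45.4051677921²
eq1−eq3, eq1−eq2 (x²,y² cancel):
  121.202·x + 46.564·y = -2090.764133
  -6.740·x + 117.208·y = -5198.224656
det = 121.202·117.208 − 46.564·-6.740 = 14519.685376
x = (-2090.764133·117.208 − 46.564·-5198.224656) / 14519.685376 = -0.206902
y = (121.202·-5198.224656 − -2090.764133·-6.740) / 14519.685376 = -44.362323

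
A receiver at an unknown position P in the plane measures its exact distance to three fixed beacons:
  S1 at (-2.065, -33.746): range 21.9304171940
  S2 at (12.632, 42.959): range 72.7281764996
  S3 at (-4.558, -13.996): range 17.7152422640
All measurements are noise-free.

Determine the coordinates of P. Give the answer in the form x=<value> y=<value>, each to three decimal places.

x=-20.459 y=-21.805

eq1: (x + 2.065)² + (y + 33.746)² = 21.9304171940²
eq2: (x − 12.632)² + (y − 42.959)² = 72.7281764996²
eq3: (x + 4.558)² + (y + 13.996)² = 17.7152422640²
eq2−eq3, eq2−eq1 (x²,y² cancel):
  -34.380·x − 113.910·y = 3187.178123
  -29.394·x − 153.410·y = 3946.458095
det = -34.380·-153.410 − -113.910·-29.394 = 1925.965260
x = (3187.178123·-153.410 − -113.910·3946.458095) / 1925.965260 = -20.459328
y = (-34.380·3946.458095 − 3187.178123·-29.394) / 1925.965260 = -21.804815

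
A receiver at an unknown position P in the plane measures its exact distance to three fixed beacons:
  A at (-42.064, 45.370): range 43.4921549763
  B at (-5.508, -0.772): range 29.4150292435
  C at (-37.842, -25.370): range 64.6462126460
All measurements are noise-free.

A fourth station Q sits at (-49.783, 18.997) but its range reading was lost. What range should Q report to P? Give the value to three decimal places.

eq1: (x + 42.064)² + (y − 45.370)² = 43.4921549763²
eq2: (x + 5.508)² + (y + 0.772)² = 29.4150292435²
eq3: (x + 37.842)² + (y + 25.370)² = 64.6462126460²
eq2−eq1, eq2−eq3 (x²,y² cancel):
  -73.112·x + 92.284·y = 2770.559349
  -64.668·x − 49.196·y = -1269.169048
det = -73.112·-49.196 − 92.284·-64.668 = 9564.639664
x = (2770.559349·-49.196 − 92.284·-1269.169048) / 9564.639664 = -2.004931
y = (-73.112·-1269.169048 − 2770.559349·-64.668) / 9564.639664 = 28.433692
|P − Q| = √((-2.004931 − -49.783)² + (28.433692 − 18.997)²) = 48.701079

48.701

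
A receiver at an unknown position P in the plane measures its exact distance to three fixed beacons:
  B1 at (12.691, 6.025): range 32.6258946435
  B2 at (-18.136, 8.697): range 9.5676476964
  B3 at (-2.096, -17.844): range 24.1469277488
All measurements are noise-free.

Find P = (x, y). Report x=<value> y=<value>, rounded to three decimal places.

eq1: (x − 12.691)² + (y − 6.025)² = 32.6258946435²
eq2: (x + 18.136)² + (y − 8.697)² = 9.5676476964²
eq3: (x + 2.096)² + (y + 17.844)² = 24.1469277488²
eq2−eq3, eq2−eq1 (x²,y² cancel):
  32.080·x − 53.082·y = -573.284990
  61.654·x − 5.344·y = -1180.099318
det = 32.080·-5.344 − -53.082·61.654 = 3101.282108
x = (-573.284990·-5.344 − -53.082·-1180.099318) / 3101.282108 = -19.210892
y = (32.080·-1180.099318 − -573.284990·61.654) / 3101.282108 = -0.810076

x=-19.211 y=-0.810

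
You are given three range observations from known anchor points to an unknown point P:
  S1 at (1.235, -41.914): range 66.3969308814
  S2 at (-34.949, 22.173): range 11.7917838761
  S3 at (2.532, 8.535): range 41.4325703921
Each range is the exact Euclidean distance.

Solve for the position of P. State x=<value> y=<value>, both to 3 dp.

eq1: (x − 1.235)² + (y + 41.914)² = 66.3969308814²
eq2: (x + 34.949)² + (y − 22.173)² = 11.7917838761²
eq3: (x − 2.532)² + (y − 8.535)² = 41.4325703921²
eq1−eq2, eq1−eq3 (x²,y² cancel):
  -72.368·x + 128.174·y = 4224.272172
  2.594·x + 100.898·y = 1012.843169
det = -72.368·100.898 − 128.174·2.594 = -7634.269820
x = (4224.272172·100.898 − 128.174·1012.843169) / -7634.269820 = -38.824991
y = (-72.368·1012.843169 − 4224.272172·2.594) / -7634.269820 = 11.036445

x=-38.825 y=11.036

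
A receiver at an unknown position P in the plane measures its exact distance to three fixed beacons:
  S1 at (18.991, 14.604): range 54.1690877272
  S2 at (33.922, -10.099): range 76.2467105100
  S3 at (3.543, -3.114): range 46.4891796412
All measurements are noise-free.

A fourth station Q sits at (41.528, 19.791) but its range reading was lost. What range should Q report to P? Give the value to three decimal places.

76.032

eq1: (x − 18.991)² + (y − 14.604)² = 54.1690877272²
eq2: (x − 33.922)² + (y + 10.099)² = 76.2467105100²
eq3: (x − 3.543)² + (y + 3.114)² = 46.4891796412²
eq2−eq1, eq2−eq3 (x²,y² cancel):
  -29.862·x + 49.406·y = 2200.513810
  -60.758·x + 13.970·y = 2421.875000
det = -29.862·13.970 − 49.406·-60.758 = 2584.637608
x = (2200.513810·13.970 − 49.406·2421.875000) / 2584.637608 = -34.400946
y = (-29.862·2421.875000 − 2200.513810·-60.758) / 2584.637608 = 23.746767
|P − Q| = √((-34.400946 − 41.528)² + (23.746767 − 19.791)²) = 76.031920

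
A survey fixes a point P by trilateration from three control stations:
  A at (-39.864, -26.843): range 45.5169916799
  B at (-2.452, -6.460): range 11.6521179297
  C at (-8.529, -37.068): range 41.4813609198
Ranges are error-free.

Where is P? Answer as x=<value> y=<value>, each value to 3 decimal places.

eq1: (x + 39.864)² + (y + 26.843)² = 45.5169916799²
eq2: (x + 2.452)² + (y + 6.460)² = 11.6521179297²
eq3: (x + 8.529)² + (y + 37.068)² = 41.4813609198²
eq2−eq1, eq2−eq3 (x²,y² cancel):
  -74.824·x − 40.766·y = 325.916562
  -12.154·x − 61.216·y = -185.894891
det = -74.824·-61.216 − -40.766·-12.154 = 4084.956020
x = (325.916562·-61.216 − -40.766·-185.894891) / 4084.956020 = -6.739240
y = (-74.824·-185.894891 − 325.916562·-12.154) / 4084.956020 = 4.374732

x=-6.739 y=4.375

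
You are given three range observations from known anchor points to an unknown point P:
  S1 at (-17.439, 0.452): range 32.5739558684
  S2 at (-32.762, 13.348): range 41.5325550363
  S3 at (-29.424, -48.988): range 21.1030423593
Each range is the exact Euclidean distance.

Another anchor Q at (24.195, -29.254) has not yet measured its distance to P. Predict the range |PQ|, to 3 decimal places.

57.169

eq1: (x + 17.439)² + (y − 0.452)² = 32.5739558684²
eq2: (x + 32.762)² + (y − 13.348)² = 41.5325550363²
eq3: (x + 29.424)² + (y + 48.988)² = 21.1030423593²
eq2−eq3, eq2−eq1 (x²,y² cancel):
  6.676·x − 124.672·y = 3293.692903
  30.646·x − 25.792·y = -283.304196
det = 6.676·-25.792 − -124.672·30.646 = 3648.510720
x = (3293.692903·-25.792 − -124.672·-283.304196) / 3648.510720 = -32.964417
y = (6.676·-283.304196 − 3293.692903·30.646) / 3648.510720 = -28.184062
|P − Q| = √((-32.964417 − 24.195)² + (-28.184062 − -29.254)²) = 57.169430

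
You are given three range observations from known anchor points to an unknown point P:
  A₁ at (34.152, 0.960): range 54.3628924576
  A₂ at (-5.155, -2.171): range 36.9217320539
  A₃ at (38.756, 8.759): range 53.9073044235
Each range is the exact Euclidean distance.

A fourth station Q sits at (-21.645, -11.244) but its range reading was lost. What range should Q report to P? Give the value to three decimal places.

47.669

eq1: (x − 34.152)² + (y − 0.960)² = 54.3628924576²
eq2: (x + 5.155)² + (y + 2.171)² = 36.9217320539²
eq3: (x − 38.756)² + (y − 8.759)² = 53.9073044235²
eq1−eq3, eq1−eq2 (x²,y² cancel):
  9.208·x + 15.598·y = 460.793519
  -78.614·x − 6.262·y = 456.116340
det = 9.208·-6.262 − 15.598·-78.614 = 1168.560676
x = (460.793519·-6.262 − 15.598·456.116340) / 1168.560676 = -8.557529
y = (9.208·456.116340 − 460.793519·-78.614) / 1168.560676 = 34.593617
|P − Q| = √((-8.557529 − -21.645)² + (34.593617 − -11.244)²) = 47.669372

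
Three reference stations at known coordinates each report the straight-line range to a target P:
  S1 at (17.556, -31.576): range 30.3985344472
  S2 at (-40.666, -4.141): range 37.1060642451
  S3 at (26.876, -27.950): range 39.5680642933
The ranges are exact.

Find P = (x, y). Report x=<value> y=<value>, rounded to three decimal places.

eq1: (x − 17.556)² + (y + 31.576)² = 30.3985344472²
eq2: (x + 40.666)² + (y + 4.141)² = 37.1060642451²
eq3: (x − 26.876)² + (y + 27.950)² = 39.5680642933²
eq3−eq2, eq3−eq1 (x²,y² cancel):
  -135.084·x + 47.618·y = 356.121269
  -18.640·x − 7.252·y = 443.295851
det = -135.084·-7.252 − 47.618·-18.640 = 1867.228688
x = (356.121269·-7.252 − 47.618·443.295851) / 1867.228688 = -12.688030
y = (-135.084·443.295851 − 356.121269·-18.640) / 1867.228688 = -28.515027

x=-12.688 y=-28.515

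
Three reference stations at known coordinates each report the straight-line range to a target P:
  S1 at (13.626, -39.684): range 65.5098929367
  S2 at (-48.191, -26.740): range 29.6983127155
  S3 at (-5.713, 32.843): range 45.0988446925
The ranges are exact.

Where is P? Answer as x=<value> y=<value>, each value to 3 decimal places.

x=-37.688 y=1.039

eq1: (x − 13.626)² + (y + 39.684)² = 65.5098929367²
eq2: (x + 48.191)² + (y + 26.740)² = 29.6983127155²
eq3: (x + 5.713)² + (y − 32.843)² = 45.0988446925²
eq1−eq3, eq1−eq2 (x²,y² cancel):
  -38.678·x + 145.054·y = 1608.453566
  -123.634·x + 25.888·y = 4686.468643
det = -38.678·25.888 − 145.054·-123.634 = 16932.310172
x = (1608.453566·25.888 − 145.054·4686.468643) / 16932.310172 = -37.688382
y = (-38.678·4686.468643 − 1608.453566·-123.634) / 16932.310172 = 1.039215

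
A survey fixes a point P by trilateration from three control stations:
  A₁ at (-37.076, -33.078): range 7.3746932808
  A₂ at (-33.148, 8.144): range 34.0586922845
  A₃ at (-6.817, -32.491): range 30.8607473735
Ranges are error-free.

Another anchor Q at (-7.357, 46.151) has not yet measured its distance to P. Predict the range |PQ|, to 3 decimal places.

77.701

eq1: (x + 37.076)² + (y + 33.078)² = 7.3746932808²
eq2: (x + 33.148)² + (y − 8.144)² = 34.0586922845²
eq3: (x + 6.817)² + (y + 32.491)² = 30.8607473735²
eq2−eq1, eq2−eq3 (x²,y² cancel):
  -7.856·x − 82.444·y = 2409.277639
  52.662·x − 81.270·y = 144.630722
det = -7.856·-81.270 − -82.444·52.662 = 4980.123048
x = (2409.277639·-81.270 − -82.444·144.630722) / 4980.123048 = -36.922393
y = (-7.856·144.630722 − 2409.277639·52.662) / 4980.123048 = -25.704907
|P − Q| = √((-36.922393 − -7.357)² + (-25.704907 − 46.151)²) = 77.700603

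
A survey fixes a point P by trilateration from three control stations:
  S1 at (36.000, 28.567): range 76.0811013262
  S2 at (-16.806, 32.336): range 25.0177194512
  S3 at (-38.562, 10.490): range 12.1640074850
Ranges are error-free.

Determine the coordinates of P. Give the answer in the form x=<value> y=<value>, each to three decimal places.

eq1: (x − 36.000)² + (y − 28.567)² = 76.0811013262²
eq2: (x + 16.806)² + (y − 32.336)² = 25.0177194512²
eq3: (x + 38.562)² + (y − 10.490)² = 12.1640074850²
eq3−eq1, eq3−eq2 (x²,y² cancel):
  149.124·x + 36.154·y = -5125.365356
  43.512·x + 43.692·y = -746.932620
det = 149.124·43.692 − 36.154·43.512 = 4942.392960
x = (-5125.365356·43.692 − 36.154·-746.932620) / 4942.392960 = -39.845650
y = (149.124·-746.932620 − -5125.365356·43.512) / 4942.392960 = 22.586087

x=-39.846 y=22.586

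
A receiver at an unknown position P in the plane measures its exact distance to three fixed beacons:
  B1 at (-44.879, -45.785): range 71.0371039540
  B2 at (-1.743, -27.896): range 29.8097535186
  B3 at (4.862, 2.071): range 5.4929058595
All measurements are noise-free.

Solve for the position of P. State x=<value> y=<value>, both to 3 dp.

eq1: (x + 44.879)² + (y + 45.785)² = 71.0371039540²
eq2: (x + 1.743)² + (y + 27.896)² = 29.8097535186²
eq3: (x − 4.862)² + (y − 2.071)² = 5.4929058595²
eq1−eq3, eq1−eq2 (x²,y² cancel):
  99.482·x + 95.712·y = 933.635342
  86.272·x + 35.778·y = 828.482732
det = 99.482·35.778 − 95.712·86.272 = -4697.998668
x = (933.635342·35.778 − 95.712·828.482732) / -4697.998668 = 9.768443
y = (99.482·828.482732 − 933.635342·86.272) / -4697.998668 = -0.398581

x=9.768 y=-0.399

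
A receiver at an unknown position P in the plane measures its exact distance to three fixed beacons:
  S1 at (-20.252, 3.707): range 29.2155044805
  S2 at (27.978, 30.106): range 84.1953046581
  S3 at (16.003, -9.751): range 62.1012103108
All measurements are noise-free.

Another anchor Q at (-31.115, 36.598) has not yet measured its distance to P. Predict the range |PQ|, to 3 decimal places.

eq1: (x + 20.252)² + (y − 3.707)² = 29.2155044805²
eq2: (x − 27.978)² + (y − 30.106)² = 84.1953046581²
eq3: (x − 16.003)² + (y + 9.751)² = 62.1012103108²
eq2−eq3, eq2−eq1 (x²,y² cancel):
  -23.950·x − 79.714·y = 1894.327294
  -96.460·x − 52.798·y = 4970.049257
det = -23.950·-52.798 − -79.714·-96.460 = -6424.700340
x = (1894.327294·-52.798 − -79.714·4970.049257) / -6424.700340 = -46.097997
y = (-23.950·4970.049257 − 1894.327294·-96.460) / -6424.700340 = -9.913946
|P − Q| = √((-46.097997 − -31.115)² + (-9.913946 − 36.598)²) = 48.865645

48.866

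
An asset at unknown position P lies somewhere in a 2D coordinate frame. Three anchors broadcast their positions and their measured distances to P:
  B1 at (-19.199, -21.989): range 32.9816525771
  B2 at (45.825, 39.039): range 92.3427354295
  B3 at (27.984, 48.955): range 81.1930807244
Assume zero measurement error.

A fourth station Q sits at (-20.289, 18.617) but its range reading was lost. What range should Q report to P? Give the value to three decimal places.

24.246

eq1: (x + 19.199)² + (y + 21.989)² = 32.9816525771²
eq2: (x − 45.825)² + (y − 39.039)² = 92.3427354295²
eq3: (x − 27.984)² + (y − 48.955)² = 81.1930807244²
eq1−eq2, eq1−eq3 (x²,y² cancel):
  130.048·x + 122.056·y = -4667.534956
  94.366·x + 141.888·y = -3176.948392
det = 130.048·141.888 − 122.056·94.366 = 6934.314128
x = (-4667.534956·141.888 − 122.056·-3176.948392) / 6934.314128 = -39.585975
y = (130.048·-3176.948392 − -4667.534956·94.366) / 6934.314128 = 3.937061
|P − Q| = √((-39.585975 − -20.289)² + (3.937061 − 18.617)²) = 24.246110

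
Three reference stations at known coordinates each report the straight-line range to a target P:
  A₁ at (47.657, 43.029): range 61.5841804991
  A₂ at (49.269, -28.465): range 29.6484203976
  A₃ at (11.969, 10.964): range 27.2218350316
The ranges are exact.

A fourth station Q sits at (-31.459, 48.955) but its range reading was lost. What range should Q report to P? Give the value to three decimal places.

83.366

eq1: (x − 47.657)² + (y − 43.029)² = 61.5841804991²
eq2: (x − 49.269)² + (y + 28.465)² = 29.6484203976²
eq3: (x − 11.969)² + (y − 10.964)² = 27.2218350316²
eq3−eq1, eq3−eq2 (x²,y² cancel):
  71.376·x + 64.130·y = 807.635248
  74.600·x − 78.858·y = 2836.223799
det = 71.376·-78.858 − 64.130·74.600 = -10412.666608
x = (807.635248·-78.858 − 64.130·2836.223799) / -10412.666608 = 23.584308
y = (71.376·2836.223799 − 807.635248·74.600) / -10412.666608 = -13.655361
|P − Q| = √((23.584308 − -31.459)² + (-13.655361 − 48.955)²) = 83.365598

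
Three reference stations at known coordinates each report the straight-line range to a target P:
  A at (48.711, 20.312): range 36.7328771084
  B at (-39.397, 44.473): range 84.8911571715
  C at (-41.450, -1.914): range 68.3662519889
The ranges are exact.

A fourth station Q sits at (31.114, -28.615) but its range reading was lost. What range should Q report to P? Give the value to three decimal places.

eq1: (x − 48.711)² + (y − 20.312)² = 36.7328771084²
eq2: (x + 39.397)² + (y − 44.473)² = 84.8911571715²
eq3: (x + 41.450)² + (y + 1.914)² = 68.3662519889²
eq2−eq1, eq2−eq3 (x²,y² cancel):
  176.216·x − 48.322·y = 5112.571832
  -4.106·x − 92.774·y = 724.358713
det = 176.216·-92.774 − -48.322·-4.106 = -16546.673316
x = (5112.571832·-92.774 − -48.322·724.358713) / -16546.673316 = 26.549825
y = (176.216·724.358713 − 5112.571832·-4.106) / -16546.673316 = -8.982822
|P − Q| = √((26.549825 − 31.114)² + (-8.982822 − -28.615)²) = 20.155747

20.156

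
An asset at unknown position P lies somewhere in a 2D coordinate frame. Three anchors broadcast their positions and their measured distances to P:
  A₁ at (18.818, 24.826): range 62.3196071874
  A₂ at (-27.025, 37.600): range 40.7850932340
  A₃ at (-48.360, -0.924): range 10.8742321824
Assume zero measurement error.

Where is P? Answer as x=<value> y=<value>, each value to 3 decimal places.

x=-37.522 y=-1.811

eq1: (x − 18.818)² + (y − 24.826)² = 62.3196071874²
eq2: (x + 27.025)² + (y − 37.600)² = 40.7850932340²
eq3: (x + 48.360)² + (y + 0.924)² = 10.8742321824²
eq1−eq3, eq1−eq2 (x²,y² cancel):
  -134.356·x − 51.500·y = 5134.580490
  -91.686·x + 25.548·y = 3393.972835
det = -134.356·25.548 − -51.500·-91.686 = -8154.356088
x = (5134.580490·25.548 − -51.500·3393.972835) / -8154.356088 = -37.522014
y = (-134.356·3393.972835 − 5134.580490·-91.686) / -8154.356088 = -1.811122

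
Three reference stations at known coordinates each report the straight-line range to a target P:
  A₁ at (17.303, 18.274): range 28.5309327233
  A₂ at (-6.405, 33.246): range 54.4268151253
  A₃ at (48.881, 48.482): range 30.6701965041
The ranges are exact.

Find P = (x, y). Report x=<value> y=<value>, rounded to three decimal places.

eq1: (x − 17.303)² + (y − 18.274)² = 28.5309327233²
eq2: (x + 6.405)² + (y − 33.246)² = 54.4268151253²
eq3: (x − 48.881)² + (y − 48.482)² = 30.6701965041²
eq3−eq1, eq3−eq2 (x²,y² cancel):
  -63.156·x − 60.416·y = -3979.876768
  -110.572·x − 30.472·y = -5615.153195
det = -63.156·-30.472 − -60.416·-110.572 = -4755.828320
x = (-3979.876768·-30.472 − -60.416·-5615.153195) / -4755.828320 = 45.832245
y = (-63.156·-5615.153195 − -3979.876768·-110.572) / -4755.828320 = 17.963710

x=45.832 y=17.964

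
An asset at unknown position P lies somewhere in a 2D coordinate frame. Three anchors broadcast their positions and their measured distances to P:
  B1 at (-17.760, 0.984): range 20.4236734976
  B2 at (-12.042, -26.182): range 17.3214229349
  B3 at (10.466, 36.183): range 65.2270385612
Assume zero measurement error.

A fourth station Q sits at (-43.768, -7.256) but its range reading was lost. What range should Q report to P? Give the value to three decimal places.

19.621

eq1: (x + 17.760)² + (y − 0.984)² = 20.4236734976²
eq2: (x + 12.042)² + (y + 26.182)² = 17.3214229349²
eq3: (x − 10.466)² + (y − 36.183)² = 65.2270385612²
eq1−eq3, eq1−eq2 (x²,y² cancel):
  56.452·x + 70.398·y = -2735.079331
  11.436·x − 54.332·y = 631.215779
det = 56.452·-54.332 − 70.398·11.436 = -3872.221592
x = (-2735.079331·-54.332 − 70.398·631.215779) / -3872.221592 = -26.900837
y = (56.452·631.215779 − -2735.079331·11.436) / -3872.221592 = -17.279941
|P − Q| = √((-26.900837 − -43.768)² + (-17.279941 − -7.256)²) = 19.620922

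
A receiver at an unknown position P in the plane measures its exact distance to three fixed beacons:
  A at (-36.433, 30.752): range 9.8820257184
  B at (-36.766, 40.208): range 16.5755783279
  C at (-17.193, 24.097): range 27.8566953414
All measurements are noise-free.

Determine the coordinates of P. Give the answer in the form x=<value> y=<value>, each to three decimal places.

x=-44.996 y=25.820

eq1: (x + 36.433)² + (y − 30.752)² = 9.8820257184²
eq2: (x + 36.766)² + (y − 40.208)² = 16.5755783279²
eq3: (x + 17.193)² + (y − 24.097)² = 27.8566953414²
eq3−eq2, eq3−eq1 (x²,y² cancel):
  -39.146·x + 32.222·y = 2593.403040
  -38.480·x + 13.310·y = 2075.125378
det = -39.146·13.310 − 32.222·-38.480 = 718.869300
x = (2593.403040·13.310 − 32.222·2075.125378) / 718.869300 = -44.996351
y = (-39.146·2075.125378 − 2593.403040·-38.480) / 718.869300 = 25.820119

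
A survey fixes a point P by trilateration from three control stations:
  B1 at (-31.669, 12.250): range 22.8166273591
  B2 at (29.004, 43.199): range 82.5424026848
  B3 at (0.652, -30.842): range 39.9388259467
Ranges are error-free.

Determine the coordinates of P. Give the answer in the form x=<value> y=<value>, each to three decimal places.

x=-33.704 y=-10.476

eq1: (x + 31.669)² + (y − 12.250)² = 22.8166273591²
eq2: (x − 29.004)² + (y − 43.199)² = 82.5424026848²
eq3: (x − 0.652)² + (y + 30.842)² = 39.9388259467²
eq2−eq1, eq2−eq3 (x²,y² cancel):
  -121.346·x − 61.898·y = 4738.252201
  -56.704·x − 148.082·y = 3462.406874
det = -121.346·-148.082 − -61.898·-56.704 = 14459.294180
x = (4738.252201·-148.082 − -61.898·3462.406874) / 14459.294180 = -33.703844
y = (-121.346·3462.406874 − 4738.252201·-56.704) / 14459.294180 = -10.475710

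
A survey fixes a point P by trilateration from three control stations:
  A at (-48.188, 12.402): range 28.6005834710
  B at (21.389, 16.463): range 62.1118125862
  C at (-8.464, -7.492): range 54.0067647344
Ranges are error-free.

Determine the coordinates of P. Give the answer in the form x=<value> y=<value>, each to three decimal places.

eq1: (x + 48.188)² + (y − 12.402)² = 28.6005834710²
eq2: (x − 21.389)² + (y − 16.463)² = 62.1118125862²
eq3: (x + 8.464)² + (y + 7.492)² = 54.0067647344²
eq1−eq3, eq1−eq2 (x²,y² cancel):
  79.448·x − 39.788·y = -4446.860850
  139.154·x + 8.122·y = -4787.257146
det = 79.448·8.122 − -39.788·139.154 = 6181.936008
x = (-4446.860850·8.122 − -39.788·-4787.257146) / 6181.936008 = -36.654018
y = (79.448·-4787.257146 − -4446.860850·139.154) / 6181.936008 = 38.573752

x=-36.654 y=38.574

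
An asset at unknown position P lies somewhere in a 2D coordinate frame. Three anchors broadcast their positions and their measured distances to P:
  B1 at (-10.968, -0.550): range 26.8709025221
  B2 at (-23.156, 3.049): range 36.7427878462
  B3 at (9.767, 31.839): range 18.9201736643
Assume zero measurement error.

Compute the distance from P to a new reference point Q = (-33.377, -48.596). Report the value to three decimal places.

76.680

eq1: (x + 10.968)² + (y + 0.550)² = 26.8709025221²
eq2: (x + 23.156)² + (y − 3.049)² = 36.7427878462²
eq3: (x − 9.767)² + (y − 31.839)² = 18.9201736643²
eq2−eq3, eq2−eq1 (x²,y² cancel):
  65.846·x + 57.580·y = 1555.678960
  24.376·x − 7.198·y = 203.089843
det = 65.846·-7.198 − 57.580·24.376 = -1877.529588
x = (1555.678960·-7.198 − 57.580·203.089843) / -1877.529588 = 12.192453
y = (65.846·203.089843 − 1555.678960·24.376) / -1877.529588 = 13.074935
|P − Q| = √((12.192453 − -33.377)² + (13.074935 − -48.596)²) = 76.680370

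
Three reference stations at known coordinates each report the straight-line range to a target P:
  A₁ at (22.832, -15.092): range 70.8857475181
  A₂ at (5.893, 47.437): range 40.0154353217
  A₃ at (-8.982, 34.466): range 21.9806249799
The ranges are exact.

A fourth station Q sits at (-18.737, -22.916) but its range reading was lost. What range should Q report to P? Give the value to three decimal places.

55.558

eq1: (x − 22.832)² + (y + 15.092)² = 70.8857475181²
eq2: (x − 5.893)² + (y − 47.437)² = 40.0154353217²
eq3: (x + 8.982)² + (y − 34.466)² = 21.9806249799²
eq1−eq2, eq1−eq3 (x²,y² cancel):
  -33.878·x + 125.058·y = 4959.481867
  -63.628·x + 99.116·y = 5061.154119
det = -33.878·99.116 − 125.058·-63.628 = 4599.338576
x = (4959.481867·99.116 − 125.058·5061.154119) / 4599.338576 = -30.737856
y = (-33.878·5061.154119 − 4959.481867·-63.628) / 4599.338576 = 31.330621
|P − Q| = √((-30.737856 − -18.737)² + (31.330621 − -22.916)²) = 55.558225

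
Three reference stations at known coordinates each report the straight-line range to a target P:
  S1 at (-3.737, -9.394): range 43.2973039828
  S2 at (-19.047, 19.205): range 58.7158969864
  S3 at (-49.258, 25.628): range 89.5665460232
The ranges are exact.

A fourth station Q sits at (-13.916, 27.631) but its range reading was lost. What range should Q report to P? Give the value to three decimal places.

eq1: (x + 3.737)² + (y + 9.394)² = 43.2973039828²
eq2: (x + 19.047)² + (y − 19.205)² = 58.7158969864²
eq3: (x + 49.258)² + (y − 25.628)² = 89.5665460232²
eq2−eq3, eq2−eq1 (x²,y² cancel):
  -60.422·x + 12.846·y = -2223.084894
  30.620·x − 57.198·y = 943.492198
det = -60.422·-57.198 − 12.846·30.620 = 3062.673036
x = (-2223.084894·-57.198 − 12.846·943.492198) / 3062.673036 = 37.560624
y = (-60.422·943.492198 − -2223.084894·30.620) / 3062.673036 = 3.612261
|P − Q| = √((37.560624 − -13.916)² + (3.612261 − 27.631)²) = 56.804424

56.804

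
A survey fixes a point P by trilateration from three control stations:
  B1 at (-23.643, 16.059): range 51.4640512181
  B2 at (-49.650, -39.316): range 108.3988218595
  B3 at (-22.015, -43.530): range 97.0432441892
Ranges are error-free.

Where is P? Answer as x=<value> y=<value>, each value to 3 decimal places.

eq1: (x + 23.643)² + (y − 16.059)² = 51.4640512181²
eq2: (x + 49.650)² + (y + 39.316)² = 108.3988218595²
eq3: (x + 22.015)² + (y + 43.530)² = 97.0432441892²
eq1−eq3, eq1−eq2 (x²,y² cancel):
  3.256·x − 119.178·y = -5206.204480
  -52.014·x − 110.750·y = -5907.768587
det = 3.256·-110.750 − -119.178·-52.014 = -6559.526492
x = (-5206.204480·-110.750 − -119.178·-5907.768587) / -6559.526492 = 19.435686
y = (3.256·-5907.768587 − -5206.204480·-52.014) / -6559.526492 = 44.215267

x=19.436 y=44.215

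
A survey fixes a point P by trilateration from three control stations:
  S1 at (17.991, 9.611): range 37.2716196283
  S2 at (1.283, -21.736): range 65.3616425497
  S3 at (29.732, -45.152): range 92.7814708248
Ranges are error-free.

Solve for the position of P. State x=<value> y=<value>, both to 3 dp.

eq1: (x − 17.991)² + (y − 9.611)² = 37.2716196283²
eq2: (x − 1.283)² + (y + 21.736)² = 65.3616425497²
eq3: (x − 29.732)² + (y + 45.152)² = 92.7814708248²
eq3−eq2, eq3−eq1 (x²,y² cancel):
  -56.898·x + 46.832·y = 1887.661869
  -23.482·x + 109.526·y = 4712.580173
det = -56.898·109.526 − 46.832·-23.482 = -5132.101324
x = (1887.661869·109.526 − 46.832·4712.580173) / -5132.101324 = 2.718477
y = (-56.898·4712.580173 − 1887.661869·-23.482) / -5132.101324 = 43.609878

x=2.718 y=43.610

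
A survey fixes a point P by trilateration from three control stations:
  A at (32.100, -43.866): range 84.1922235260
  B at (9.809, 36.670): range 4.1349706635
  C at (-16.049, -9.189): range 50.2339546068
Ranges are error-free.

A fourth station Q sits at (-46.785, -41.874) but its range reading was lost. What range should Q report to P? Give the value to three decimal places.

eq1: (x − 32.100)² + (y + 43.866)² = 84.1922235260²
eq2: (x − 9.809)² + (y − 36.670)² = 4.1349706635²
eq3: (x + 16.049)² + (y + 9.189)² = 50.2339546068²
eq3−eq2, eq3−eq1 (x²,y² cancel):
  51.716·x + 91.718·y = 3605.249472
  96.298·x − 69.354·y = -1952.252473
det = 51.716·-69.354 − 91.718·96.298 = -12418.971428
x = (3605.249472·-69.354 − 91.718·-1952.252473) / -12418.971428 = 5.715592
y = (51.716·-1952.252473 − 3605.249472·96.298) / -12418.971428 = 36.085195
|P − Q| = √((5.715592 − -46.785)² + (36.085195 − -41.874)²) = 93.989086

93.989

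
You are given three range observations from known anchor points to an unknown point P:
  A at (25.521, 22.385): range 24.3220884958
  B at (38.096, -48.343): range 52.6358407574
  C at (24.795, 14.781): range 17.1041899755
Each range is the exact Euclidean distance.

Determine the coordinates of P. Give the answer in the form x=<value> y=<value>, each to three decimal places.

x=16.665 y=-0.268

eq1: (x − 25.521)² + (y − 22.385)² = 24.3220884958²
eq2: (x − 38.096)² + (y + 48.343)² = 52.6358407574²
eq3: (x − 24.795)² + (y − 14.781)² = 17.1041899755²
eq1−eq2, eq1−eq3 (x²,y² cancel):
  25.150·x − 141.456·y = 456.973456
  -1.452·x − 15.208·y = -20.129006
det = 25.150·-15.208 − -141.456·-1.452 = -587.875312
x = (456.973456·-15.208 − -141.456·-20.129006) / -587.875312 = 16.665134
y = (25.150·-20.129006 − 456.973456·-1.452) / -587.875312 = -0.267541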